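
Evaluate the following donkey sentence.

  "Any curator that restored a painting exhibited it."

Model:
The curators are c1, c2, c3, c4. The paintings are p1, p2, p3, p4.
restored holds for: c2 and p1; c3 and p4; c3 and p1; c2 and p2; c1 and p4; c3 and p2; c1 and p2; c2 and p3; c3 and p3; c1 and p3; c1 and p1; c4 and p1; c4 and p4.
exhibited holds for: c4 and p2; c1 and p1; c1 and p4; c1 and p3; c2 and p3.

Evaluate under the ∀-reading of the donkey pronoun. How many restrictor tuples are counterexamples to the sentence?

9

"it" takes "a painting" as antecedent — a donkey pronoun bound across the clause boundary.
Strong reading: for every (c,p) with restored(c,p), exhibited(c,p).
Restrictor pairs: (c1,p1) ✓  (c1,p2) ✗  (c1,p3) ✓  (c1,p4) ✓  (c2,p1) ✗  (c2,p2) ✗  (c2,p3) ✓  (c3,p1) ✗  (c3,p2) ✗  (c3,p3) ✗  (c3,p4) ✗  (c4,p1) ✗  (c4,p4) ✗
Counterexamples (restrictor pairs failing the scope): 9.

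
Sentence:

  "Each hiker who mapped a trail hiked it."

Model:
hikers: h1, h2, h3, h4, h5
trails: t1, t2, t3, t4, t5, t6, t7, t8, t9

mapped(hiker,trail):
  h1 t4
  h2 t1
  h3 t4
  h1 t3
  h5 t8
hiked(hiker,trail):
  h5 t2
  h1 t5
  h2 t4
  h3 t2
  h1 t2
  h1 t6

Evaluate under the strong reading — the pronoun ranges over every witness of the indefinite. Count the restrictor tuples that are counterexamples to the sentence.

5

"it" takes "a trail" as antecedent — a donkey pronoun bound across the clause boundary.
Strong reading: for every (h,t) with mapped(h,t), hiked(h,t).
Restrictor pairs: (h1,t3) ✗  (h1,t4) ✗  (h2,t1) ✗  (h3,t4) ✗  (h5,t8) ✗
Counterexamples (restrictor pairs failing the scope): 5.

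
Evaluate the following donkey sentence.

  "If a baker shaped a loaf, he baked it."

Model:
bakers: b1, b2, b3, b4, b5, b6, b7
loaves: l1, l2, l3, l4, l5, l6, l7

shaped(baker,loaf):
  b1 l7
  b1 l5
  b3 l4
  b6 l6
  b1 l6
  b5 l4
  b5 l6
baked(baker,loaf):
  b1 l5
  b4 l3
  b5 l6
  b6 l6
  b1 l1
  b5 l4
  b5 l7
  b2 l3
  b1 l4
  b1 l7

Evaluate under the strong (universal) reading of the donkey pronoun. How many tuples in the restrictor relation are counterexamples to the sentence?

2

"it" takes "a loaf" as antecedent — a donkey pronoun bound across the clause boundary.
Strong reading: for every (b,l) with shaped(b,l), baked(b,l).
Restrictor pairs: (b1,l5) ✓  (b1,l6) ✗  (b1,l7) ✓  (b3,l4) ✗  (b5,l4) ✓  (b5,l6) ✓  (b6,l6) ✓
Counterexamples (restrictor pairs failing the scope): 2.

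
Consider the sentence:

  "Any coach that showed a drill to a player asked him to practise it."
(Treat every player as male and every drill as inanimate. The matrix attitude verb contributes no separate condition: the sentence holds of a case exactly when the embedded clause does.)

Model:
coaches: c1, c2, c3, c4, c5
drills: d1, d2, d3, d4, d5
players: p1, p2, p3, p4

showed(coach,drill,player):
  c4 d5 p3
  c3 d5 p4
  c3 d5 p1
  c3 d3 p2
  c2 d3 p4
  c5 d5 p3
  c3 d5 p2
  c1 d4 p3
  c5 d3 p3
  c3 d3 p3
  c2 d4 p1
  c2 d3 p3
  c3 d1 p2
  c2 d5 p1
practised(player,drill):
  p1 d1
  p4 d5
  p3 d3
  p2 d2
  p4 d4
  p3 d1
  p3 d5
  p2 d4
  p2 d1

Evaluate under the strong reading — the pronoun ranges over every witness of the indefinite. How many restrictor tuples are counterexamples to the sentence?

7

"him" takes "a player" as antecedent and "it" takes "a drill"; both are donkey pronouns co-varying with the restrictor.
Strong reading: for every (c,d,p) with showed(c,d,p), practised(p,d).
Restrictor triples: (c1,d4,p3)→practised(p3,d4) ✗  (c2,d3,p3)→practised(p3,d3) ✓  (c2,d3,p4)→practised(p4,d3) ✗  (c2,d4,p1)→practised(p1,d4) ✗  (c2,d5,p1)→practised(p1,d5) ✗  (c3,d1,p2)→practised(p2,d1) ✓  (c3,d3,p2)→practised(p2,d3) ✗  (c3,d3,p3)→practised(p3,d3) ✓  (c3,d5,p1)→practised(p1,d5) ✗  (c3,d5,p2)→practised(p2,d5) ✗  (c3,d5,p4)→practised(p4,d5) ✓  (c4,d5,p3)→practised(p3,d5) ✓  (c5,d3,p3)→practised(p3,d3) ✓  (c5,d5,p3)→practised(p3,d5) ✓
Counterexamples (restrictor triples failing the scope): 7.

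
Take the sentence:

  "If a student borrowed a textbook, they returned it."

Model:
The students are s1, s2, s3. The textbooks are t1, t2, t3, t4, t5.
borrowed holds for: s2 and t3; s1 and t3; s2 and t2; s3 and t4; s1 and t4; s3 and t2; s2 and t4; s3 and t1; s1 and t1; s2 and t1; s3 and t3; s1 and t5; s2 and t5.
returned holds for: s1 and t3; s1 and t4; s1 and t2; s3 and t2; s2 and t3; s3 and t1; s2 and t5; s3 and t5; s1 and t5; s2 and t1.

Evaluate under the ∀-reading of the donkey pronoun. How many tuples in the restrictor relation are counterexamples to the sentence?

5

"it" takes "a textbook" as antecedent — a donkey pronoun bound across the clause boundary.
Strong reading: for every (s,t) with borrowed(s,t), returned(s,t).
Restrictor pairs: (s1,t1) ✗  (s1,t3) ✓  (s1,t4) ✓  (s1,t5) ✓  (s2,t1) ✓  (s2,t2) ✗  (s2,t3) ✓  (s2,t4) ✗  (s2,t5) ✓  (s3,t1) ✓  (s3,t2) ✓  (s3,t3) ✗  (s3,t4) ✗
Counterexamples (restrictor pairs failing the scope): 5.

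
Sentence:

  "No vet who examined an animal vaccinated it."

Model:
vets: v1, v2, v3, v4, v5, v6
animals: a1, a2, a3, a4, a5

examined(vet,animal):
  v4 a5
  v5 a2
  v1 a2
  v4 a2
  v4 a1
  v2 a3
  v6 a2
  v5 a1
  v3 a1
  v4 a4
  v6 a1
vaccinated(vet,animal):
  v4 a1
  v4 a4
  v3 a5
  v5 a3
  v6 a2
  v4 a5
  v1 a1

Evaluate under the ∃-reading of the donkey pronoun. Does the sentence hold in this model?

"it" takes "an animal" as antecedent — a donkey pronoun bound across the clause boundary.
Truth condition: for no (v,a) with examined(v,a) does vaccinated(v,a) hold.
Restrictor pairs — does the scope hold? (v1,a2):fails  (v2,a3):fails  (v3,a1):fails  (v4,a1):holds  (v4,a2):fails  (v4,a4):holds  (v4,a5):holds  (v5,a1):fails  (v5,a2):fails  (v6,a1):fails  (v6,a2):holds
Scope holds for 4 pair(s), so the sentence is false.

False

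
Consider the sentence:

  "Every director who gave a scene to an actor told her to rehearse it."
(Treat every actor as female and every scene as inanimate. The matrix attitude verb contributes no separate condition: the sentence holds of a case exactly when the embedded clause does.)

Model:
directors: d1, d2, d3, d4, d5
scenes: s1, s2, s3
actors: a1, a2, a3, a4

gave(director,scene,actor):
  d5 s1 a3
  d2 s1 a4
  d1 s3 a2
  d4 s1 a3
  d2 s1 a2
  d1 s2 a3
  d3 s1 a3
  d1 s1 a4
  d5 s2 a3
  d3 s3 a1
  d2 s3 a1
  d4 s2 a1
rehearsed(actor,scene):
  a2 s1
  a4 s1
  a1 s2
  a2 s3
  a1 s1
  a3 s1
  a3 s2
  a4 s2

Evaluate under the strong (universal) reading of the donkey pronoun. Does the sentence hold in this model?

False

"her" takes "an actor" as antecedent and "it" takes "a scene"; both are donkey pronouns co-varying with the restrictor.
Strong reading: for every (d,s,a) with gave(d,s,a), rehearsed(a,s).
Restrictor triples: (d1,s1,a4)→rehearsed(a4,s1) ✓  (d1,s2,a3)→rehearsed(a3,s2) ✓  (d1,s3,a2)→rehearsed(a2,s3) ✓  (d2,s1,a2)→rehearsed(a2,s1) ✓  (d2,s1,a4)→rehearsed(a4,s1) ✓  (d2,s3,a1)→rehearsed(a1,s3) ✗  (d3,s1,a3)→rehearsed(a3,s1) ✓  (d3,s3,a1)→rehearsed(a1,s3) ✗  (d4,s1,a3)→rehearsed(a3,s1) ✓  (d4,s2,a1)→rehearsed(a1,s2) ✓  (d5,s1,a3)→rehearsed(a3,s1) ✓  (d5,s2,a3)→rehearsed(a3,s2) ✓
Counterexample: (d2,s3,a1) — rehearsed(a1,s3) does not hold.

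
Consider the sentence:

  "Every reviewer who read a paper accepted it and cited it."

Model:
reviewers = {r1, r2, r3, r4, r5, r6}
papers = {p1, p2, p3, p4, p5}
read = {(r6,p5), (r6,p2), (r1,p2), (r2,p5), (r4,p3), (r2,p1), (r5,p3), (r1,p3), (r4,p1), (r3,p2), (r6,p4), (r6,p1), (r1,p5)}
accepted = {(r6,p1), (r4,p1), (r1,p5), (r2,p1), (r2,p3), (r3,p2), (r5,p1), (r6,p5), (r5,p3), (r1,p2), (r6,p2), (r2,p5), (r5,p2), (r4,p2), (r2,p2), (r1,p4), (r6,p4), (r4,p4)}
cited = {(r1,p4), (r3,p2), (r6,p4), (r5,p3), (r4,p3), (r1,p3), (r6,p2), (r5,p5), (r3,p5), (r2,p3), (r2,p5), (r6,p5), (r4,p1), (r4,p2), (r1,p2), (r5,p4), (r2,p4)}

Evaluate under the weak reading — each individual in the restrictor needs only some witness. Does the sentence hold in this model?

"it" takes "a paper" as antecedent — a donkey pronoun bound across the clause boundary.
Weak reading: every reviewer r with some read-paper has at least one read-paper p such that accepted(r,p) ∧ cited(r,p).
Per reviewer: r1:✓  r2:✓  r3:✓  r4:✓  r5:✓  r6:✓
Every reviewer in the restrictor has a witness.

True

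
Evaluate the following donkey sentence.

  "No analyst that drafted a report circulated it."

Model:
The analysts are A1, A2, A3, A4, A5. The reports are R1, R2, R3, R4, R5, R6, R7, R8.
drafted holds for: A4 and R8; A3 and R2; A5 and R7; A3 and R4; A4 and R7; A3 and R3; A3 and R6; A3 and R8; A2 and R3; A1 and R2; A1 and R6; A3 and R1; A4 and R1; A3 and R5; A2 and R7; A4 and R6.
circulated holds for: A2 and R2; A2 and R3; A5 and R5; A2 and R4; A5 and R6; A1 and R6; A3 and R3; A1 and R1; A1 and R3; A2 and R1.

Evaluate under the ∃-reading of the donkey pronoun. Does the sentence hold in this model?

False

"it" takes "a report" as antecedent — a donkey pronoun bound across the clause boundary.
Truth condition: for no (a,r) with drafted(a,r) does circulated(a,r) hold.
Restrictor pairs — does the scope hold? (A1,R2):fails  (A1,R6):holds  (A2,R3):holds  (A2,R7):fails  (A3,R1):fails  (A3,R2):fails  (A3,R3):holds  (A3,R4):fails  (A3,R5):fails  (A3,R6):fails  (A3,R8):fails  (A4,R1):fails  (A4,R6):fails  (A4,R7):fails  (A4,R8):fails  (A5,R7):fails
Scope holds for 3 pair(s), so the sentence is false.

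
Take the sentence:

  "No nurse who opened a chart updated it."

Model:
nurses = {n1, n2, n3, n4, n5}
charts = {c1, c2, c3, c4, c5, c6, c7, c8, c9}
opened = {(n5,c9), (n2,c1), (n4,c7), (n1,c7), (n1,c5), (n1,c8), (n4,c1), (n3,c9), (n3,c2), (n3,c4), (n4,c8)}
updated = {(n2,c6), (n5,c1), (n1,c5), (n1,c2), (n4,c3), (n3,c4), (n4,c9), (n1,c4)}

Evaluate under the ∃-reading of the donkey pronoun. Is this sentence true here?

"it" takes "a chart" as antecedent — a donkey pronoun bound across the clause boundary.
Truth condition: for no (n,c) with opened(n,c) does updated(n,c) hold.
Restrictor pairs — does the scope hold? (n1,c5):holds  (n1,c7):fails  (n1,c8):fails  (n2,c1):fails  (n3,c2):fails  (n3,c4):holds  (n3,c9):fails  (n4,c1):fails  (n4,c7):fails  (n4,c8):fails  (n5,c9):fails
Scope holds for 2 pair(s), so the sentence is false.

False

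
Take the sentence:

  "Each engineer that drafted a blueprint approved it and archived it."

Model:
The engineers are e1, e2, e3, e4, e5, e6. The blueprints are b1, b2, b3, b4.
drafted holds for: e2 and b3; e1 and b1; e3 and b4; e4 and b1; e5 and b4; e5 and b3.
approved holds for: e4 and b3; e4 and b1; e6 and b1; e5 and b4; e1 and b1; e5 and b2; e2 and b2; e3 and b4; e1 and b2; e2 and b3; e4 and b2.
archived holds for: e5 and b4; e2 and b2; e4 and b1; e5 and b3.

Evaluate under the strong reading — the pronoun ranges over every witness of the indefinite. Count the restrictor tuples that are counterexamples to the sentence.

"it" takes "a blueprint" as antecedent — a donkey pronoun bound across the clause boundary.
Strong reading: for every (e,b) with drafted(e,b), approved(e,b) ∧ archived(e,b).
Restrictor pairs: (e1,b1) ✗  (e2,b3) ✗  (e3,b4) ✗  (e4,b1) ✓  (e5,b3) ✗  (e5,b4) ✓
Counterexamples (restrictor pairs failing the scope): 4.

4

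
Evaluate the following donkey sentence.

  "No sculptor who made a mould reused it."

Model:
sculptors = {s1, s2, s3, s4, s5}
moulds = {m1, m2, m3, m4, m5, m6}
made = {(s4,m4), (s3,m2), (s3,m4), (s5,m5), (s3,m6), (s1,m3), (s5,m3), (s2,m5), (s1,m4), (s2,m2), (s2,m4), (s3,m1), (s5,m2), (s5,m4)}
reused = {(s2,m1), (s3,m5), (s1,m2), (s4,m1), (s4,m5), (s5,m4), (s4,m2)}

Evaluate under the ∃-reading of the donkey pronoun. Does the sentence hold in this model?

"it" takes "a mould" as antecedent — a donkey pronoun bound across the clause boundary.
Truth condition: for no (s,m) with made(s,m) does reused(s,m) hold.
Restrictor pairs — does the scope hold? (s1,m3):fails  (s1,m4):fails  (s2,m2):fails  (s2,m4):fails  (s2,m5):fails  (s3,m1):fails  (s3,m2):fails  (s3,m4):fails  (s3,m6):fails  (s4,m4):fails  (s5,m2):fails  (s5,m3):fails  (s5,m4):holds  (s5,m5):fails
Scope holds for 1 pair(s), so the sentence is false.

False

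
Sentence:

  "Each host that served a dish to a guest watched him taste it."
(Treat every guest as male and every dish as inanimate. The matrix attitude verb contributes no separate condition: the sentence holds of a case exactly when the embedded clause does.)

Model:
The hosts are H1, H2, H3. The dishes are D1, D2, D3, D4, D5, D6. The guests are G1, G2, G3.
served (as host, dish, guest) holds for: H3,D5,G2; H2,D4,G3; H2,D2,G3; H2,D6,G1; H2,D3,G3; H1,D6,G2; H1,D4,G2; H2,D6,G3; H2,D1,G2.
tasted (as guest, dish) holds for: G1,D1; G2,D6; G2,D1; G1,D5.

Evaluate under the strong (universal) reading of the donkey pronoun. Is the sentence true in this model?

False

"him" takes "a guest" as antecedent and "it" takes "a dish"; both are donkey pronouns co-varying with the restrictor.
Strong reading: for every (h,d,g) with served(h,d,g), tasted(g,d).
Restrictor triples: (H1,D4,G2)→tasted(G2,D4) ✗  (H1,D6,G2)→tasted(G2,D6) ✓  (H2,D1,G2)→tasted(G2,D1) ✓  (H2,D2,G3)→tasted(G3,D2) ✗  (H2,D3,G3)→tasted(G3,D3) ✗  (H2,D4,G3)→tasted(G3,D4) ✗  (H2,D6,G1)→tasted(G1,D6) ✗  (H2,D6,G3)→tasted(G3,D6) ✗  (H3,D5,G2)→tasted(G2,D5) ✗
Counterexample: (H1,D4,G2) — tasted(G2,D4) does not hold.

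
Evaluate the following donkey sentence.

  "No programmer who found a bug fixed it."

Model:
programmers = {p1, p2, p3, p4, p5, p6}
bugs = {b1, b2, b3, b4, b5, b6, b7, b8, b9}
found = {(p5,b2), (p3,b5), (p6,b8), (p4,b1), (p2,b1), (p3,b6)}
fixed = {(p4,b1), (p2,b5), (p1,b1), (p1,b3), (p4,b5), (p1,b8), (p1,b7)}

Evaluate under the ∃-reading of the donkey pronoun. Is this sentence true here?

"it" takes "a bug" as antecedent — a donkey pronoun bound across the clause boundary.
Truth condition: for no (p,b) with found(p,b) does fixed(p,b) hold.
Restrictor pairs — does the scope hold? (p2,b1):fails  (p3,b5):fails  (p3,b6):fails  (p4,b1):holds  (p5,b2):fails  (p6,b8):fails
Scope holds for 1 pair(s), so the sentence is false.

False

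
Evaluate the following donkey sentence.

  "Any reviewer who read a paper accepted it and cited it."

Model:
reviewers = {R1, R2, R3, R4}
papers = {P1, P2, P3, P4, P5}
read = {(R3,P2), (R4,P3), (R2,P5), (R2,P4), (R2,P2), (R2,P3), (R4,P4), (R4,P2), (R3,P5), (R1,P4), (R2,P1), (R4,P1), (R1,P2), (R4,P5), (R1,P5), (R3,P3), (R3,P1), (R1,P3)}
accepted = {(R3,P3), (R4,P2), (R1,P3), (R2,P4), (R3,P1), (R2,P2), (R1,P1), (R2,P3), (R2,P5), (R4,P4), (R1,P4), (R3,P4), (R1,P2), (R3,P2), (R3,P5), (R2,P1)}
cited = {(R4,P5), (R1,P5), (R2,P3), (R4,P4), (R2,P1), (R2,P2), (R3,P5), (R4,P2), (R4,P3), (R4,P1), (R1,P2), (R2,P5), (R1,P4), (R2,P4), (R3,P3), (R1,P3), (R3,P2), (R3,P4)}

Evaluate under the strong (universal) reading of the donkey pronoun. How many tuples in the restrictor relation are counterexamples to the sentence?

5

"it" takes "a paper" as antecedent — a donkey pronoun bound across the clause boundary.
Strong reading: for every (r,p) with read(r,p), accepted(r,p) ∧ cited(r,p).
Restrictor pairs: (R1,P2) ✓  (R1,P3) ✓  (R1,P4) ✓  (R1,P5) ✗  (R2,P1) ✓  (R2,P2) ✓  (R2,P3) ✓  (R2,P4) ✓  (R2,P5) ✓  (R3,P1) ✗  (R3,P2) ✓  (R3,P3) ✓  (R3,P5) ✓  (R4,P1) ✗  (R4,P2) ✓  (R4,P3) ✗  (R4,P4) ✓  (R4,P5) ✗
Counterexamples (restrictor pairs failing the scope): 5.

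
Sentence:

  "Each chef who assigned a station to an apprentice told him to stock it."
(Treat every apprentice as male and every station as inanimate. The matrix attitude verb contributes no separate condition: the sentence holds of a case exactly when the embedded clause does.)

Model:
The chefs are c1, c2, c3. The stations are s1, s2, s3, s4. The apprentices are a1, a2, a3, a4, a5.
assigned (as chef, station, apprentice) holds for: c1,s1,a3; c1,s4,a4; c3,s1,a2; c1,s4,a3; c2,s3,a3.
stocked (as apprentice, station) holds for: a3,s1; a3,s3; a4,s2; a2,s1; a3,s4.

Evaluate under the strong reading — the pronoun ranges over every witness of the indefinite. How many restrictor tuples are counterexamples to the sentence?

1

"him" takes "an apprentice" as antecedent and "it" takes "a station"; both are donkey pronouns co-varying with the restrictor.
Strong reading: for every (c,s,a) with assigned(c,s,a), stocked(a,s).
Restrictor triples: (c1,s1,a3)→stocked(a3,s1) ✓  (c1,s4,a3)→stocked(a3,s4) ✓  (c1,s4,a4)→stocked(a4,s4) ✗  (c2,s3,a3)→stocked(a3,s3) ✓  (c3,s1,a2)→stocked(a2,s1) ✓
Counterexamples (restrictor triples failing the scope): 1.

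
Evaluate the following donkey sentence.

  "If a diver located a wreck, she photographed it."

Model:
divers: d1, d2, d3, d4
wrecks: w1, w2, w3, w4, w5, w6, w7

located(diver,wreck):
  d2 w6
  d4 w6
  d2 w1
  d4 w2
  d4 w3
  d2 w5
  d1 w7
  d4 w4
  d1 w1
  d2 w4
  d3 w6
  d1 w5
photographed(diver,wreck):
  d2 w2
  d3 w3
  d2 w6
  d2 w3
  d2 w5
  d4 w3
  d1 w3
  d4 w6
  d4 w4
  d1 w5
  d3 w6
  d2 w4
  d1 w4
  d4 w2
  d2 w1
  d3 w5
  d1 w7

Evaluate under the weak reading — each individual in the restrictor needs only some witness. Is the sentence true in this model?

True

"it" takes "a wreck" as antecedent — a donkey pronoun bound across the clause boundary.
Weak reading: every diver d with some located-wreck has at least one located-wreck w such that photographed(d,w).
Per diver: d1:✓  d2:✓  d3:✓  d4:✓
Every diver in the restrictor has a witness.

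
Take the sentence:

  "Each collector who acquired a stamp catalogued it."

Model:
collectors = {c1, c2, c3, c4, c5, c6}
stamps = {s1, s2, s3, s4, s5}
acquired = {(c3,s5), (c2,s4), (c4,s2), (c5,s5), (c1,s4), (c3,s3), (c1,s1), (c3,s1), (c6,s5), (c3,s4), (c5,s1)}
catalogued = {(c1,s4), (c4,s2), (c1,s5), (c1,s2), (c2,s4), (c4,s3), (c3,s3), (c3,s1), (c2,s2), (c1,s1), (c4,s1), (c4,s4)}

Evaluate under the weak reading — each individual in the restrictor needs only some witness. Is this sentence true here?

"it" takes "a stamp" as antecedent — a donkey pronoun bound across the clause boundary.
Weak reading: every collector c with some acquired-stamp has at least one acquired-stamp s such that catalogued(c,s).
Per collector: c1:✓  c2:✓  c3:✓  c4:✓  c5:✗  c6:✗
c5 has no witness among its acquired-stamps.

False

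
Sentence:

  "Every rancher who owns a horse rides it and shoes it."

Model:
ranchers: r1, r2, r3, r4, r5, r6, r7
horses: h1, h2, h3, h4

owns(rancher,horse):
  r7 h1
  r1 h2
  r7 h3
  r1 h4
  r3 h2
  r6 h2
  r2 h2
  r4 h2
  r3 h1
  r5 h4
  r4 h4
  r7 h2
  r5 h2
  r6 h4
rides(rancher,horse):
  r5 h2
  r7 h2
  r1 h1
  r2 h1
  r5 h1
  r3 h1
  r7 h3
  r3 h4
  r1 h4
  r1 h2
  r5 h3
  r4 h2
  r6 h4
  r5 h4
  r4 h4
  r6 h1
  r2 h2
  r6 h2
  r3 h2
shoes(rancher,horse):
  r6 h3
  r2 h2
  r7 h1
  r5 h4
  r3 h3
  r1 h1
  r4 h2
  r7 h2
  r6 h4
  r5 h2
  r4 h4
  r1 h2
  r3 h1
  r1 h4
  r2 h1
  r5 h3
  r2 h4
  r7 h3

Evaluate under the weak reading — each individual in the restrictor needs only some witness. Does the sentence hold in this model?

"it" takes "a horse" as antecedent — a donkey pronoun bound across the clause boundary.
Weak reading: every rancher r with some owns-horse has at least one owns-horse h such that rides(r,h) ∧ shoes(r,h).
Per rancher: r1:✓  r2:✓  r3:✓  r4:✓  r5:✓  r6:✓  r7:✓
Every rancher in the restrictor has a witness.

True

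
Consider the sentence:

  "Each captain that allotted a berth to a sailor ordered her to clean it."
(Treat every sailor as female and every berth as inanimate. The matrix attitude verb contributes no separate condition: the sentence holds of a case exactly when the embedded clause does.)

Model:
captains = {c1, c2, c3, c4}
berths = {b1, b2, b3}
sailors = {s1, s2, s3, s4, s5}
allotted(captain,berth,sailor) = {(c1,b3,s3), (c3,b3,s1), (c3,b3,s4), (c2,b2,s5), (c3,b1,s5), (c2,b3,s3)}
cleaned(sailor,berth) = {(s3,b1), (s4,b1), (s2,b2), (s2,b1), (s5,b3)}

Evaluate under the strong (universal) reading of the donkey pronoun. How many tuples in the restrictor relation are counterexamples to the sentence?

"her" takes "a sailor" as antecedent and "it" takes "a berth"; both are donkey pronouns co-varying with the restrictor.
Strong reading: for every (c,b,s) with allotted(c,b,s), cleaned(s,b).
Restrictor triples: (c1,b3,s3)→cleaned(s3,b3) ✗  (c2,b2,s5)→cleaned(s5,b2) ✗  (c2,b3,s3)→cleaned(s3,b3) ✗  (c3,b1,s5)→cleaned(s5,b1) ✗  (c3,b3,s1)→cleaned(s1,b3) ✗  (c3,b3,s4)→cleaned(s4,b3) ✗
Counterexamples (restrictor triples failing the scope): 6.

6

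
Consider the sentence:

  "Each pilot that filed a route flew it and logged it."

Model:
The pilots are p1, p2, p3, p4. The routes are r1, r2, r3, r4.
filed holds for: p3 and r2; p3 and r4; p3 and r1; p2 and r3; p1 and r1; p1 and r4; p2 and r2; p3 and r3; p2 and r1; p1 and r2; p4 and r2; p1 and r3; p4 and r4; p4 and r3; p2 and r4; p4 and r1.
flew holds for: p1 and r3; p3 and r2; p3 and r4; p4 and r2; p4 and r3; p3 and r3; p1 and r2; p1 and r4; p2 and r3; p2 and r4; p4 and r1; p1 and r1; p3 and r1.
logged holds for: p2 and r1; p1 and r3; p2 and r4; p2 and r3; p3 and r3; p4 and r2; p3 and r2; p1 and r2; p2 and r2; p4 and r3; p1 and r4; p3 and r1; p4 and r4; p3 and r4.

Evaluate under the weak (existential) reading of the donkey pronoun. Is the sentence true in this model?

"it" takes "a route" as antecedent — a donkey pronoun bound across the clause boundary.
Weak reading: every pilot p with some filed-route has at least one filed-route r such that flew(p,r) ∧ logged(p,r).
Per pilot: p1:✓  p2:✓  p3:✓  p4:✓
Every pilot in the restrictor has a witness.

True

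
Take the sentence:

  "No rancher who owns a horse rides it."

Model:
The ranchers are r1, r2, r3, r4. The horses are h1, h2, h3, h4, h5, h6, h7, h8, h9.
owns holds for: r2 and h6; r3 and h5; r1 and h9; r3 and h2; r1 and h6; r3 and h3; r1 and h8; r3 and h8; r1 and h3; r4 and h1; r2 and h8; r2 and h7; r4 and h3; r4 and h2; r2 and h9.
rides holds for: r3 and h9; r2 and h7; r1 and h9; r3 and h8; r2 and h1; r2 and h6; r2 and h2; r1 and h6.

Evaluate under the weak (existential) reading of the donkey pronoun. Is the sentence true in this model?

False

"it" takes "a horse" as antecedent — a donkey pronoun bound across the clause boundary.
Truth condition: for no (r,h) with owns(r,h) does rides(r,h) hold.
Restrictor pairs — does the scope hold? (r1,h3):fails  (r1,h6):holds  (r1,h8):fails  (r1,h9):holds  (r2,h6):holds  (r2,h7):holds  (r2,h8):fails  (r2,h9):fails  (r3,h2):fails  (r3,h3):fails  (r3,h5):fails  (r3,h8):holds  (r4,h1):fails  (r4,h2):fails  (r4,h3):fails
Scope holds for 5 pair(s), so the sentence is false.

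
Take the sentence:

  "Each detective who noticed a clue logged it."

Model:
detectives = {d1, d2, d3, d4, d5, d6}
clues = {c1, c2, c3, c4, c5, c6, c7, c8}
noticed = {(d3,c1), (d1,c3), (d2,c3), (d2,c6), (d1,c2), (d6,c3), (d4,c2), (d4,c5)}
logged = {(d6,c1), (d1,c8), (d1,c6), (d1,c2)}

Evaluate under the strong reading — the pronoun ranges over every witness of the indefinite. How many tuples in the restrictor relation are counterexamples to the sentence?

"it" takes "a clue" as antecedent — a donkey pronoun bound across the clause boundary.
Strong reading: for every (d,c) with noticed(d,c), logged(d,c).
Restrictor pairs: (d1,c2) ✓  (d1,c3) ✗  (d2,c3) ✗  (d2,c6) ✗  (d3,c1) ✗  (d4,c2) ✗  (d4,c5) ✗  (d6,c3) ✗
Counterexamples (restrictor pairs failing the scope): 7.

7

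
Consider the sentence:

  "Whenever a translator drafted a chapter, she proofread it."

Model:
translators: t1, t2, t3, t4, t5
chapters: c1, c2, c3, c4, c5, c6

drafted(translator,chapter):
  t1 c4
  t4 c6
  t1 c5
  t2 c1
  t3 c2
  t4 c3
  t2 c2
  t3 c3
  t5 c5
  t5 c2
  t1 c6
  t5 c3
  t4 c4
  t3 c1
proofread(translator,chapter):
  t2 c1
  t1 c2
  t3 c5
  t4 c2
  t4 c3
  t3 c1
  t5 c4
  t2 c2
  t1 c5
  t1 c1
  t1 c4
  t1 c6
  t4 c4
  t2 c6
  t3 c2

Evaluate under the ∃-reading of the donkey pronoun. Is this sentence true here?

"it" takes "a chapter" as antecedent — a donkey pronoun bound across the clause boundary.
Weak reading: every translator t with some drafted-chapter has at least one drafted-chapter c such that proofread(t,c).
Per translator: t1:✓  t2:✓  t3:✓  t4:✓  t5:✗
t5 has no witness among its drafted-chapters.

False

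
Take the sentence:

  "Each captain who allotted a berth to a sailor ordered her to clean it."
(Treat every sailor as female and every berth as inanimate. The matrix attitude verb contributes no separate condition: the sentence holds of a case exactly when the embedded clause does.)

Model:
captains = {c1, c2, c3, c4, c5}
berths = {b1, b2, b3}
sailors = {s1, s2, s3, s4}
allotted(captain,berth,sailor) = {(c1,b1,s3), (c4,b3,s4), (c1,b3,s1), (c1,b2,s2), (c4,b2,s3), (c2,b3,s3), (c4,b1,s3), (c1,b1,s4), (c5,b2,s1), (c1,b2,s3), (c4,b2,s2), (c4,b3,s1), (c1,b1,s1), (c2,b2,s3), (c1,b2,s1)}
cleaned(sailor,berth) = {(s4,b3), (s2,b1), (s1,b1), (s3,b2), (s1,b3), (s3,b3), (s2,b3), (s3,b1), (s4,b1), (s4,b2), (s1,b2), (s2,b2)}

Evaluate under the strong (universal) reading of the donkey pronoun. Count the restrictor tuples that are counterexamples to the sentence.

"her" takes "a sailor" as antecedent and "it" takes "a berth"; both are donkey pronouns co-varying with the restrictor.
Strong reading: for every (c,b,s) with allotted(c,b,s), cleaned(s,b).
Restrictor triples: (c1,b1,s1)→cleaned(s1,b1) ✓  (c1,b1,s3)→cleaned(s3,b1) ✓  (c1,b1,s4)→cleaned(s4,b1) ✓  (c1,b2,s1)→cleaned(s1,b2) ✓  (c1,b2,s2)→cleaned(s2,b2) ✓  (c1,b2,s3)→cleaned(s3,b2) ✓  (c1,b3,s1)→cleaned(s1,b3) ✓  (c2,b2,s3)→cleaned(s3,b2) ✓  (c2,b3,s3)→cleaned(s3,b3) ✓  (c4,b1,s3)→cleaned(s3,b1) ✓  (c4,b2,s2)→cleaned(s2,b2) ✓  (c4,b2,s3)→cleaned(s3,b2) ✓  (c4,b3,s1)→cleaned(s1,b3) ✓  (c4,b3,s4)→cleaned(s4,b3) ✓  (c5,b2,s1)→cleaned(s1,b2) ✓
Counterexamples (restrictor triples failing the scope): 0.

0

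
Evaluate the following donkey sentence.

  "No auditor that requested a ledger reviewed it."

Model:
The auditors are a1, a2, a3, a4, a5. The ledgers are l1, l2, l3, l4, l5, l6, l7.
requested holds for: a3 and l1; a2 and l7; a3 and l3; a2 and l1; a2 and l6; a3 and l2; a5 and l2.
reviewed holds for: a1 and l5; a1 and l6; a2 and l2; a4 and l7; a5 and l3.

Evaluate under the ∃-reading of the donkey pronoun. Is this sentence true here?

"it" takes "a ledger" as antecedent — a donkey pronoun bound across the clause boundary.
Truth condition: for no (a,l) with requested(a,l) does reviewed(a,l) hold.
Restrictor pairs — does the scope hold? (a2,l1):fails  (a2,l6):fails  (a2,l7):fails  (a3,l1):fails  (a3,l2):fails  (a3,l3):fails  (a5,l2):fails
Scope holds for no restrictor pair, so the sentence is true.

True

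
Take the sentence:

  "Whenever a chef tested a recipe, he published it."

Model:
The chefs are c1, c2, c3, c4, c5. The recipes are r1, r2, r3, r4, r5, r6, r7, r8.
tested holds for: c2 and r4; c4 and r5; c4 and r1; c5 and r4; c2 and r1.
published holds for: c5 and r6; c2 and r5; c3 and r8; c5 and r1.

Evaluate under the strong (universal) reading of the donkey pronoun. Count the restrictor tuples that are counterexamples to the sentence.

"it" takes "a recipe" as antecedent — a donkey pronoun bound across the clause boundary.
Strong reading: for every (c,r) with tested(c,r), published(c,r).
Restrictor pairs: (c2,r1) ✗  (c2,r4) ✗  (c4,r1) ✗  (c4,r5) ✗  (c5,r4) ✗
Counterexamples (restrictor pairs failing the scope): 5.

5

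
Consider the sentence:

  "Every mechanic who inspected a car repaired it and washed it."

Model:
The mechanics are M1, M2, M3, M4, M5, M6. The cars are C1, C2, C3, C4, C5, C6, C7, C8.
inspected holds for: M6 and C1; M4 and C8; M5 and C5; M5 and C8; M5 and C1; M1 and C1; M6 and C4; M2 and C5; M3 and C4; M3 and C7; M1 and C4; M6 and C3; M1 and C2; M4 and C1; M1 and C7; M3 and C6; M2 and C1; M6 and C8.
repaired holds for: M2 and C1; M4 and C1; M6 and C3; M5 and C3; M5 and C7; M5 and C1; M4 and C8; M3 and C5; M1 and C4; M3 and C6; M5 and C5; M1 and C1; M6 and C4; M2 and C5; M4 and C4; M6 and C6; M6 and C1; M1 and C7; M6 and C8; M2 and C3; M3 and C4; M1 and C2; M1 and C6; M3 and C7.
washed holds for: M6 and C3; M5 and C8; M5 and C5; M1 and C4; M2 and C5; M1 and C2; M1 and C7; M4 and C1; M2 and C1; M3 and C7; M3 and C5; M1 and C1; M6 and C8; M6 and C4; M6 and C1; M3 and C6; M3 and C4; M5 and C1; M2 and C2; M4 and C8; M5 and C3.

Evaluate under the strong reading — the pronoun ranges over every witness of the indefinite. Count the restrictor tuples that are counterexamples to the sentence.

"it" takes "a car" as antecedent — a donkey pronoun bound across the clause boundary.
Strong reading: for every (m,c) with inspected(m,c), repaired(m,c) ∧ washed(m,c).
Restrictor pairs: (M1,C1) ✓  (M1,C2) ✓  (M1,C4) ✓  (M1,C7) ✓  (M2,C1) ✓  (M2,C5) ✓  (M3,C4) ✓  (M3,C6) ✓  (M3,C7) ✓  (M4,C1) ✓  (M4,C8) ✓  (M5,C1) ✓  (M5,C5) ✓  (M5,C8) ✗  (M6,C1) ✓  (M6,C3) ✓  (M6,C4) ✓  (M6,C8) ✓
Counterexamples (restrictor pairs failing the scope): 1.

1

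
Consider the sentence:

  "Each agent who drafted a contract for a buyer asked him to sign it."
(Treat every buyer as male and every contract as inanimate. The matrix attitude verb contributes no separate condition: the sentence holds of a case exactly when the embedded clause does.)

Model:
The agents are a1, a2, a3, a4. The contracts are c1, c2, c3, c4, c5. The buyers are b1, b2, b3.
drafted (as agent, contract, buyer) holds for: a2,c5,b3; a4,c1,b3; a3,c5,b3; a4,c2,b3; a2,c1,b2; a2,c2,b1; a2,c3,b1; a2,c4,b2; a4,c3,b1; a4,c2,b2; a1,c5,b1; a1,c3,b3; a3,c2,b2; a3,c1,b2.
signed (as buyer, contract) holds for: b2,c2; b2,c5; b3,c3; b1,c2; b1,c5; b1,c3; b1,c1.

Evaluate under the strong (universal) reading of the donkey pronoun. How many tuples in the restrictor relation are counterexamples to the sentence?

"him" takes "a buyer" as antecedent and "it" takes "a contract"; both are donkey pronouns co-varying with the restrictor.
Strong reading: for every (a,c,b) with drafted(a,c,b), signed(b,c).
Restrictor triples: (a1,c3,b3)→signed(b3,c3) ✓  (a1,c5,b1)→signed(b1,c5) ✓  (a2,c1,b2)→signed(b2,c1) ✗  (a2,c2,b1)→signed(b1,c2) ✓  (a2,c3,b1)→signed(b1,c3) ✓  (a2,c4,b2)→signed(b2,c4) ✗  (a2,c5,b3)→signed(b3,c5) ✗  (a3,c1,b2)→signed(b2,c1) ✗  (a3,c2,b2)→signed(b2,c2) ✓  (a3,c5,b3)→signed(b3,c5) ✗  (a4,c1,b3)→signed(b3,c1) ✗  (a4,c2,b2)→signed(b2,c2) ✓  (a4,c2,b3)→signed(b3,c2) ✗  (a4,c3,b1)→signed(b1,c3) ✓
Counterexamples (restrictor triples failing the scope): 7.

7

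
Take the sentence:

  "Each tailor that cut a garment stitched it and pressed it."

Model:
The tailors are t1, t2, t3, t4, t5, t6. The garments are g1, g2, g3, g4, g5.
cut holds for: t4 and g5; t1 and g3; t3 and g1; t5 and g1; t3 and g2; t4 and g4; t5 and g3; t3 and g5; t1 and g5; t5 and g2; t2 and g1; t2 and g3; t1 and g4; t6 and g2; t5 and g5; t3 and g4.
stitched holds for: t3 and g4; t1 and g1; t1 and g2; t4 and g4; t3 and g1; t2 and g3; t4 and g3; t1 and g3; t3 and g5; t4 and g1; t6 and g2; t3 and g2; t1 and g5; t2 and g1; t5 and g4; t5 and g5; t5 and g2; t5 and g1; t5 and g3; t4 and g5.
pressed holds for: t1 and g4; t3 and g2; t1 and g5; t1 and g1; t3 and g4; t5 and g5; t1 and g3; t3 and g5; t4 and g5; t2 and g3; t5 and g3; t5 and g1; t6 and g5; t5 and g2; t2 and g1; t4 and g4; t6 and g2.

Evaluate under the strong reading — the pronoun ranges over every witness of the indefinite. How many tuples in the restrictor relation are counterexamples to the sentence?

"it" takes "a garment" as antecedent — a donkey pronoun bound across the clause boundary.
Strong reading: for every (t,g) with cut(t,g), stitched(t,g) ∧ pressed(t,g).
Restrictor pairs: (t1,g3) ✓  (t1,g4) ✗  (t1,g5) ✓  (t2,g1) ✓  (t2,g3) ✓  (t3,g1) ✗  (t3,g2) ✓  (t3,g4) ✓  (t3,g5) ✓  (t4,g4) ✓  (t4,g5) ✓  (t5,g1) ✓  (t5,g2) ✓  (t5,g3) ✓  (t5,g5) ✓  (t6,g2) ✓
Counterexamples (restrictor pairs failing the scope): 2.

2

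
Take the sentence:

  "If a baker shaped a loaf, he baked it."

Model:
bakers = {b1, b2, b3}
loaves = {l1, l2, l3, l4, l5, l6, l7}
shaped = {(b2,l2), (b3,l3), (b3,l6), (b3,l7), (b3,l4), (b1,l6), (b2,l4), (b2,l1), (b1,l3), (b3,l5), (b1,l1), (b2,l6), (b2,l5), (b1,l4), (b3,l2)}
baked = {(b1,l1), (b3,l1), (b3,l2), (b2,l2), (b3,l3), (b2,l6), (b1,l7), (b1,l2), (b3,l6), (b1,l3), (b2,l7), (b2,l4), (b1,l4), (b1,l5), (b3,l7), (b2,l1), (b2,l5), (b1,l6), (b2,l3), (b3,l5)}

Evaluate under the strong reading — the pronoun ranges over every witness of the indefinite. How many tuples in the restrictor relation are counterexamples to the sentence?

1

"it" takes "a loaf" as antecedent — a donkey pronoun bound across the clause boundary.
Strong reading: for every (b,l) with shaped(b,l), baked(b,l).
Restrictor pairs: (b1,l1) ✓  (b1,l3) ✓  (b1,l4) ✓  (b1,l6) ✓  (b2,l1) ✓  (b2,l2) ✓  (b2,l4) ✓  (b2,l5) ✓  (b2,l6) ✓  (b3,l2) ✓  (b3,l3) ✓  (b3,l4) ✗  (b3,l5) ✓  (b3,l6) ✓  (b3,l7) ✓
Counterexamples (restrictor pairs failing the scope): 1.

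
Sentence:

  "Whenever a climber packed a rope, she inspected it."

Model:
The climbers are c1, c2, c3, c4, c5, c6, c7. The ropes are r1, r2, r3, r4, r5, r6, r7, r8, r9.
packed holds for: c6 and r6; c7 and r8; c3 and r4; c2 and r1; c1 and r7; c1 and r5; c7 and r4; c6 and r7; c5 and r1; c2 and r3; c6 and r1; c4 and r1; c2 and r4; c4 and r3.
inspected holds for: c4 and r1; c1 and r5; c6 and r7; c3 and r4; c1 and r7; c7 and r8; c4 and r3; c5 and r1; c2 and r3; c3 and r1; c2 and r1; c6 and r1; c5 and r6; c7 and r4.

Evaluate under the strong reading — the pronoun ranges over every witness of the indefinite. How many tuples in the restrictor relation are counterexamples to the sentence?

"it" takes "a rope" as antecedent — a donkey pronoun bound across the clause boundary.
Strong reading: for every (c,r) with packed(c,r), inspected(c,r).
Restrictor pairs: (c1,r5) ✓  (c1,r7) ✓  (c2,r1) ✓  (c2,r3) ✓  (c2,r4) ✗  (c3,r4) ✓  (c4,r1) ✓  (c4,r3) ✓  (c5,r1) ✓  (c6,r1) ✓  (c6,r6) ✗  (c6,r7) ✓  (c7,r4) ✓  (c7,r8) ✓
Counterexamples (restrictor pairs failing the scope): 2.

2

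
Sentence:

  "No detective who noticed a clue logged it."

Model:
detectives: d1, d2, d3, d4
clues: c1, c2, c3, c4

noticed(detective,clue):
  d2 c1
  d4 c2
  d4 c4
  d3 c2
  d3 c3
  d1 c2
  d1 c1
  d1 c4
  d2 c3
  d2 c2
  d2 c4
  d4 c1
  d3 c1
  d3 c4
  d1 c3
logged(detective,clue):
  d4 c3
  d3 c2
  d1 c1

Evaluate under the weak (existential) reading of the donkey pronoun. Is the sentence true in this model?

False

"it" takes "a clue" as antecedent — a donkey pronoun bound across the clause boundary.
Truth condition: for no (d,c) with noticed(d,c) does logged(d,c) hold.
Restrictor pairs — does the scope hold? (d1,c1):holds  (d1,c2):fails  (d1,c3):fails  (d1,c4):fails  (d2,c1):fails  (d2,c2):fails  (d2,c3):fails  (d2,c4):fails  (d3,c1):fails  (d3,c2):holds  (d3,c3):fails  (d3,c4):fails  (d4,c1):fails  (d4,c2):fails  (d4,c4):fails
Scope holds for 2 pair(s), so the sentence is false.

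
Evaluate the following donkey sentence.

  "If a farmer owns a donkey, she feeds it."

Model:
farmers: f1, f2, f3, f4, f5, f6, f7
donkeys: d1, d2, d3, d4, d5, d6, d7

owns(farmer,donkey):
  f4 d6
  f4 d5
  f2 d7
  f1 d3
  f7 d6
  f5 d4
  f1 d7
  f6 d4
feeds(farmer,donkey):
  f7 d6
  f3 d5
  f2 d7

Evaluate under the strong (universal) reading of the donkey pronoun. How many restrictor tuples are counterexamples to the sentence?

6

"it" takes "a donkey" as antecedent — a donkey pronoun bound across the clause boundary.
Strong reading: for every (f,d) with owns(f,d), feeds(f,d).
Restrictor pairs: (f1,d3) ✗  (f1,d7) ✗  (f2,d7) ✓  (f4,d5) ✗  (f4,d6) ✗  (f5,d4) ✗  (f6,d4) ✗  (f7,d6) ✓
Counterexamples (restrictor pairs failing the scope): 6.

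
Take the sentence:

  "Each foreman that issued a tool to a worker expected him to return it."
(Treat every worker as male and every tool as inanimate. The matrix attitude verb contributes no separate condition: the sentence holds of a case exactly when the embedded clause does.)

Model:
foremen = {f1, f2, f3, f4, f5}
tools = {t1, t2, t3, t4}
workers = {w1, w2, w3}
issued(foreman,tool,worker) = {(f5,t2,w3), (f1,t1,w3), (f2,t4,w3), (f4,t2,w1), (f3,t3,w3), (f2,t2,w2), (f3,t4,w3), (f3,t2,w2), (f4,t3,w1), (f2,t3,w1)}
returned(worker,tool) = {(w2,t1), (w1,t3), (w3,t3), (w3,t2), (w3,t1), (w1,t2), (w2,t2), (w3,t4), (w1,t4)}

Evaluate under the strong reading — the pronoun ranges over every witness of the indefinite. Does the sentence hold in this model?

"him" takes "a worker" as antecedent and "it" takes "a tool"; both are donkey pronouns co-varying with the restrictor.
Strong reading: for every (f,t,w) with issued(f,t,w), returned(w,t).
Restrictor triples: (f1,t1,w3)→returned(w3,t1) ✓  (f2,t2,w2)→returned(w2,t2) ✓  (f2,t3,w1)→returned(w1,t3) ✓  (f2,t4,w3)→returned(w3,t4) ✓  (f3,t2,w2)→returned(w2,t2) ✓  (f3,t3,w3)→returned(w3,t3) ✓  (f3,t4,w3)→returned(w3,t4) ✓  (f4,t2,w1)→returned(w1,t2) ✓  (f4,t3,w1)→returned(w1,t3) ✓  (f5,t2,w3)→returned(w3,t2) ✓
Every restrictor triple satisfies the scope.

True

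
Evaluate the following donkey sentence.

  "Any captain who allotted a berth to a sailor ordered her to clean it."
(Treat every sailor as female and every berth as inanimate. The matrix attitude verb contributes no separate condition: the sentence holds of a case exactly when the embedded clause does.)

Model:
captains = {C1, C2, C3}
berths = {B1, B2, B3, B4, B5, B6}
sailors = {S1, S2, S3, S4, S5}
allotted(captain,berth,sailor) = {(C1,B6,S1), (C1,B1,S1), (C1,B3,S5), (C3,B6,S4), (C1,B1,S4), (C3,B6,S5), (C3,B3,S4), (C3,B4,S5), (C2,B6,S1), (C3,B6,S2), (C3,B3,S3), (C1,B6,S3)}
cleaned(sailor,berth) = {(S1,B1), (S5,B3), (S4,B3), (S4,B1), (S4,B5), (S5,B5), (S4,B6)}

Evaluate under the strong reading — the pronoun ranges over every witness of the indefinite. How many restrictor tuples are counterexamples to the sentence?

7

"her" takes "a sailor" as antecedent and "it" takes "a berth"; both are donkey pronouns co-varying with the restrictor.
Strong reading: for every (c,b,s) with allotted(c,b,s), cleaned(s,b).
Restrictor triples: (C1,B1,S1)→cleaned(S1,B1) ✓  (C1,B1,S4)→cleaned(S4,B1) ✓  (C1,B3,S5)→cleaned(S5,B3) ✓  (C1,B6,S1)→cleaned(S1,B6) ✗  (C1,B6,S3)→cleaned(S3,B6) ✗  (C2,B6,S1)→cleaned(S1,B6) ✗  (C3,B3,S3)→cleaned(S3,B3) ✗  (C3,B3,S4)→cleaned(S4,B3) ✓  (C3,B4,S5)→cleaned(S5,B4) ✗  (C3,B6,S2)→cleaned(S2,B6) ✗  (C3,B6,S4)→cleaned(S4,B6) ✓  (C3,B6,S5)→cleaned(S5,B6) ✗
Counterexamples (restrictor triples failing the scope): 7.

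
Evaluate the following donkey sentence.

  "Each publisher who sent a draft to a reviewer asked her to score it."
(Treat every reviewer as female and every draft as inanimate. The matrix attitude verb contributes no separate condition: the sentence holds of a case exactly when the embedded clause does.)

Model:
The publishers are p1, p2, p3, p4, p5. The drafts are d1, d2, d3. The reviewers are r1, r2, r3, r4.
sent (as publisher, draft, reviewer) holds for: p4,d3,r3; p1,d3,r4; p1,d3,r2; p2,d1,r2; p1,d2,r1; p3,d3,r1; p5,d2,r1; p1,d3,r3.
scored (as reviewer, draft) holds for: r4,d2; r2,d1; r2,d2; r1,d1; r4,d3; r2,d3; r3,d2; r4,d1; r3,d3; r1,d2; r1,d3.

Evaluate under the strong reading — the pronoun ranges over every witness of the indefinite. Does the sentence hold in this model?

"her" takes "a reviewer" as antecedent and "it" takes "a draft"; both are donkey pronouns co-varying with the restrictor.
Strong reading: for every (p,d,r) with sent(p,d,r), scored(r,d).
Restrictor triples: (p1,d2,r1)→scored(r1,d2) ✓  (p1,d3,r2)→scored(r2,d3) ✓  (p1,d3,r3)→scored(r3,d3) ✓  (p1,d3,r4)→scored(r4,d3) ✓  (p2,d1,r2)→scored(r2,d1) ✓  (p3,d3,r1)→scored(r1,d3) ✓  (p4,d3,r3)→scored(r3,d3) ✓  (p5,d2,r1)→scored(r1,d2) ✓
Every restrictor triple satisfies the scope.

True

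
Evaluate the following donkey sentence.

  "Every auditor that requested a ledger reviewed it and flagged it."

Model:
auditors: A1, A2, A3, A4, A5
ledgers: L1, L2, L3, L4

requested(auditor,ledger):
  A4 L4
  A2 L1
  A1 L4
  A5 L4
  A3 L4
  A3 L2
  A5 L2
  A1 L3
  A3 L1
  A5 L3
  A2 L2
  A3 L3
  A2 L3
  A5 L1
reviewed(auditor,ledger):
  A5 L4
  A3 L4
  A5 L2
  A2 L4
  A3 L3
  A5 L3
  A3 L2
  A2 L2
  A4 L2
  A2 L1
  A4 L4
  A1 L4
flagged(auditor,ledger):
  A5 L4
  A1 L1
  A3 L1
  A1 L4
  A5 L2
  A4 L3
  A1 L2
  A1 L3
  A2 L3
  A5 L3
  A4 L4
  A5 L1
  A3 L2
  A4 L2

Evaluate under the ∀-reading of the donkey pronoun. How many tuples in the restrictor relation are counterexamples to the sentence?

8

"it" takes "a ledger" as antecedent — a donkey pronoun bound across the clause boundary.
Strong reading: for every (a,l) with requested(a,l), reviewed(a,l) ∧ flagged(a,l).
Restrictor pairs: (A1,L3) ✗  (A1,L4) ✓  (A2,L1) ✗  (A2,L2) ✗  (A2,L3) ✗  (A3,L1) ✗  (A3,L2) ✓  (A3,L3) ✗  (A3,L4) ✗  (A4,L4) ✓  (A5,L1) ✗  (A5,L2) ✓  (A5,L3) ✓  (A5,L4) ✓
Counterexamples (restrictor pairs failing the scope): 8.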